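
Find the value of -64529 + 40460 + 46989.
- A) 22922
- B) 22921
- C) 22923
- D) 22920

First: -64529 + 40460 = -24069
Then: -24069 + 46989 = 22920
D) 22920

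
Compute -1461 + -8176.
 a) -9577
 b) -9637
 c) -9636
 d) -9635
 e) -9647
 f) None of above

-1461 + -8176 = -9637
b) -9637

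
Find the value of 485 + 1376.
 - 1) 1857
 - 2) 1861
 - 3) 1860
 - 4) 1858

485 + 1376 = 1861
2) 1861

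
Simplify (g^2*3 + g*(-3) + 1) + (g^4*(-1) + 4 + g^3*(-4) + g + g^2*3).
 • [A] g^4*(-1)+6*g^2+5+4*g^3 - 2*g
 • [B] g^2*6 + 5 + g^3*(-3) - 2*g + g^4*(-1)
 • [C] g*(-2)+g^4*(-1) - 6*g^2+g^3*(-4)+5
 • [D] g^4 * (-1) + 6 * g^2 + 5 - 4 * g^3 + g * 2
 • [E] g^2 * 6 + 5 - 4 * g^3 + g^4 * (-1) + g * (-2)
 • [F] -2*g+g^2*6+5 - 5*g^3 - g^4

Adding the polynomials and combining like terms:
(g^2*3 + g*(-3) + 1) + (g^4*(-1) + 4 + g^3*(-4) + g + g^2*3)
= g^2 * 6 + 5 - 4 * g^3 + g^4 * (-1) + g * (-2)
E) g^2 * 6 + 5 - 4 * g^3 + g^4 * (-1) + g * (-2)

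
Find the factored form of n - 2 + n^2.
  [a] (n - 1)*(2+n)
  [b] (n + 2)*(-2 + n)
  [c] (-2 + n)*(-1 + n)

We need to factor n - 2 + n^2.
The factored form is (n - 1)*(2+n).
a) (n - 1)*(2+n)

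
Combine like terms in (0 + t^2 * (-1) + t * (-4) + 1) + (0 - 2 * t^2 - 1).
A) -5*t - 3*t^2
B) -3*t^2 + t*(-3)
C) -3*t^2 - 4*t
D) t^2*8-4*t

Adding the polynomials and combining like terms:
(0 + t^2*(-1) + t*(-4) + 1) + (0 - 2*t^2 - 1)
= -3*t^2 - 4*t
C) -3*t^2 - 4*t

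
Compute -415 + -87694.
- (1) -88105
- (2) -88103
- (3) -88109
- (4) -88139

-415 + -87694 = -88109
3) -88109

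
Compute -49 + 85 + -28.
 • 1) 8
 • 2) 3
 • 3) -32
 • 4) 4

First: -49 + 85 = 36
Then: 36 + -28 = 8
1) 8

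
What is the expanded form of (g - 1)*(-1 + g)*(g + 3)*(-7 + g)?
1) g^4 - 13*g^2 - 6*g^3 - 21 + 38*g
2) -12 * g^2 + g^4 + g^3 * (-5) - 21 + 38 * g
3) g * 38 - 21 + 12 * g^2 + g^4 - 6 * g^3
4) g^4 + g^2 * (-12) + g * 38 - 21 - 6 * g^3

Expanding (g - 1)*(-1 + g)*(g + 3)*(-7 + g):
= g^4 + g^2 * (-12) + g * 38 - 21 - 6 * g^3
4) g^4 + g^2 * (-12) + g * 38 - 21 - 6 * g^3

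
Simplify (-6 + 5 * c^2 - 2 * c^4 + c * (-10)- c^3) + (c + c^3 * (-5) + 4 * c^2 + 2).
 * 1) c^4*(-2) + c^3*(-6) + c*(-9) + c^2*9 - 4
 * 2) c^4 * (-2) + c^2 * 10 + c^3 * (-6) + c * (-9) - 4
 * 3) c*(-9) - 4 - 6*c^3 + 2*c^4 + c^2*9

Adding the polynomials and combining like terms:
(-6 + 5*c^2 - 2*c^4 + c*(-10) - c^3) + (c + c^3*(-5) + 4*c^2 + 2)
= c^4*(-2) + c^3*(-6) + c*(-9) + c^2*9 - 4
1) c^4*(-2) + c^3*(-6) + c*(-9) + c^2*9 - 4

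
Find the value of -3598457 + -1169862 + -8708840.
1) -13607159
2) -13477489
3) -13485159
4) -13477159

First: -3598457 + -1169862 = -4768319
Then: -4768319 + -8708840 = -13477159
4) -13477159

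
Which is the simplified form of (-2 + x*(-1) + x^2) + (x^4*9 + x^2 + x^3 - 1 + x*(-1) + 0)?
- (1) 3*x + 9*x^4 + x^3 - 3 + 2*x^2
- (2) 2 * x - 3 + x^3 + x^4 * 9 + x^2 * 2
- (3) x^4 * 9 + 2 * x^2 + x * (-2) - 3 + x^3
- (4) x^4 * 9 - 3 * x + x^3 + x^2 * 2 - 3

Adding the polynomials and combining like terms:
(-2 + x*(-1) + x^2) + (x^4*9 + x^2 + x^3 - 1 + x*(-1) + 0)
= x^4 * 9 + 2 * x^2 + x * (-2) - 3 + x^3
3) x^4 * 9 + 2 * x^2 + x * (-2) - 3 + x^3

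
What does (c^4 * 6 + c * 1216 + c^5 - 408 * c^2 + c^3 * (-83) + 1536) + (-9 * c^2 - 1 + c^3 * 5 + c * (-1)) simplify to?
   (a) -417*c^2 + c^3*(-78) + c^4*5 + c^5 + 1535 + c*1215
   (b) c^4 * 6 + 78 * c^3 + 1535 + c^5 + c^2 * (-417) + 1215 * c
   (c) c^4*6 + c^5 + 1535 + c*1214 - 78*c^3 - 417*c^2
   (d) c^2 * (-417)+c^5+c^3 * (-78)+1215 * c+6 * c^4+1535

Adding the polynomials and combining like terms:
(c^4*6 + c*1216 + c^5 - 408*c^2 + c^3*(-83) + 1536) + (-9*c^2 - 1 + c^3*5 + c*(-1))
= c^2 * (-417)+c^5+c^3 * (-78)+1215 * c+6 * c^4+1535
d) c^2 * (-417)+c^5+c^3 * (-78)+1215 * c+6 * c^4+1535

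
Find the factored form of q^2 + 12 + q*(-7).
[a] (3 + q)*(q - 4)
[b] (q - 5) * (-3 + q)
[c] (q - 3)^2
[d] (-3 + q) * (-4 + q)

We need to factor q^2 + 12 + q*(-7).
The factored form is (-3 + q) * (-4 + q).
d) (-3 + q) * (-4 + q)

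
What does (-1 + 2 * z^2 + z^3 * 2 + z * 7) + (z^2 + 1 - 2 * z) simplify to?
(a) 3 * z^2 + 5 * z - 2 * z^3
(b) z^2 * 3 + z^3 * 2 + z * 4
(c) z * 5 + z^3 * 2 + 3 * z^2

Adding the polynomials and combining like terms:
(-1 + 2*z^2 + z^3*2 + z*7) + (z^2 + 1 - 2*z)
= z * 5 + z^3 * 2 + 3 * z^2
c) z * 5 + z^3 * 2 + 3 * z^2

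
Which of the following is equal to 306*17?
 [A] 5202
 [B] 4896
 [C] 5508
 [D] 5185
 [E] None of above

306 * 17 = 5202
A) 5202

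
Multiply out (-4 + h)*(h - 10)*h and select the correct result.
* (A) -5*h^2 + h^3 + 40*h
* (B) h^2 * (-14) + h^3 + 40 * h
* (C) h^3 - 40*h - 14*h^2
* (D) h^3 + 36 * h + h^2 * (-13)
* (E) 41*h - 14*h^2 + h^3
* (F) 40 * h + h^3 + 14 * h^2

Expanding (-4 + h)*(h - 10)*h:
= h^2 * (-14) + h^3 + 40 * h
B) h^2 * (-14) + h^3 + 40 * h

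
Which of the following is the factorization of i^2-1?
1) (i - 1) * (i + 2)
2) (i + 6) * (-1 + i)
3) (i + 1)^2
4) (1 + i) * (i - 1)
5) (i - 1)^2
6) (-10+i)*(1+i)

We need to factor i^2-1.
The factored form is (1 + i) * (i - 1).
4) (1 + i) * (i - 1)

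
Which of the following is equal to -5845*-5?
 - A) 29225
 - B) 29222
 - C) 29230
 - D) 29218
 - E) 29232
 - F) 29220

-5845 * -5 = 29225
A) 29225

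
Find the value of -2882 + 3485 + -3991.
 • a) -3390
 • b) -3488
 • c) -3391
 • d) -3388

First: -2882 + 3485 = 603
Then: 603 + -3991 = -3388
d) -3388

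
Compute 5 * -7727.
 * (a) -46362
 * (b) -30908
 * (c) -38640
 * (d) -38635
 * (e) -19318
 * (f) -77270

5 * -7727 = -38635
d) -38635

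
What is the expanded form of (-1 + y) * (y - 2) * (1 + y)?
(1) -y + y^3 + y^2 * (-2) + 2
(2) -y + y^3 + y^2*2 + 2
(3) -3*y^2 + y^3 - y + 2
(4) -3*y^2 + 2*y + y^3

Expanding (-1 + y) * (y - 2) * (1 + y):
= -y + y^3 + y^2 * (-2) + 2
1) -y + y^3 + y^2 * (-2) + 2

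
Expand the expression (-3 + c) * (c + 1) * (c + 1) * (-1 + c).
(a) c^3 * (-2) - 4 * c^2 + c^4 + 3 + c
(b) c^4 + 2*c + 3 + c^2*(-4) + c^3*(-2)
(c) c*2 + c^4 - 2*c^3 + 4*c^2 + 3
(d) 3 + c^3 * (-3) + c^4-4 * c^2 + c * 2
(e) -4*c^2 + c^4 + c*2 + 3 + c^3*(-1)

Expanding (-3 + c) * (c + 1) * (c + 1) * (-1 + c):
= c^4 + 2*c + 3 + c^2*(-4) + c^3*(-2)
b) c^4 + 2*c + 3 + c^2*(-4) + c^3*(-2)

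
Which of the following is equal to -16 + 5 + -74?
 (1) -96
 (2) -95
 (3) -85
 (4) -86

First: -16 + 5 = -11
Then: -11 + -74 = -85
3) -85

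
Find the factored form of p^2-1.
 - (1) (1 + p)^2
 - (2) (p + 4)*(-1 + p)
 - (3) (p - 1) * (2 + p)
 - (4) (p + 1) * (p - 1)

We need to factor p^2-1.
The factored form is (p + 1) * (p - 1).
4) (p + 1) * (p - 1)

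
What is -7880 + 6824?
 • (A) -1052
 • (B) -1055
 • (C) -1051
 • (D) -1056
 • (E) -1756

-7880 + 6824 = -1056
D) -1056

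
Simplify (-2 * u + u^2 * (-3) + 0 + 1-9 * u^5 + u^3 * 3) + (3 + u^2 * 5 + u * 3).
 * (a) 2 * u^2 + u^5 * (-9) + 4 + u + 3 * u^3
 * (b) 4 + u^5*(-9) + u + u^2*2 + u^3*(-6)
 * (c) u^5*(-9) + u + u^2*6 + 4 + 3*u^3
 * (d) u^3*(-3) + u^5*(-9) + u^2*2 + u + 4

Adding the polynomials and combining like terms:
(-2*u + u^2*(-3) + 0 + 1 - 9*u^5 + u^3*3) + (3 + u^2*5 + u*3)
= 2 * u^2 + u^5 * (-9) + 4 + u + 3 * u^3
a) 2 * u^2 + u^5 * (-9) + 4 + u + 3 * u^3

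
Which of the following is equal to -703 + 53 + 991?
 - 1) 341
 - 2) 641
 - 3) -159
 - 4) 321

First: -703 + 53 = -650
Then: -650 + 991 = 341
1) 341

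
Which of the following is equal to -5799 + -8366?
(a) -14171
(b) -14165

-5799 + -8366 = -14165
b) -14165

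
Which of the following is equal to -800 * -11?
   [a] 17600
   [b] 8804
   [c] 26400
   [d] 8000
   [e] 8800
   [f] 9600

-800 * -11 = 8800
e) 8800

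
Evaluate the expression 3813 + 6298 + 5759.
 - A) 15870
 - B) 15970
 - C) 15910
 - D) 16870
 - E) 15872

First: 3813 + 6298 = 10111
Then: 10111 + 5759 = 15870
A) 15870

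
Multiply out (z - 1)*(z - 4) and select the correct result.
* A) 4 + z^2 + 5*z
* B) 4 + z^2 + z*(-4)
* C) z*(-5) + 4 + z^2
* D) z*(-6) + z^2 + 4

Expanding (z - 1)*(z - 4):
= z*(-5) + 4 + z^2
C) z*(-5) + 4 + z^2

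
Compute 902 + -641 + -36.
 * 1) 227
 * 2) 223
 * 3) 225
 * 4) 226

First: 902 + -641 = 261
Then: 261 + -36 = 225
3) 225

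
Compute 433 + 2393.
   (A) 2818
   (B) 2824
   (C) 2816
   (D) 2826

433 + 2393 = 2826
D) 2826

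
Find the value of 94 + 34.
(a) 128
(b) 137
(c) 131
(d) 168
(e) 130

94 + 34 = 128
a) 128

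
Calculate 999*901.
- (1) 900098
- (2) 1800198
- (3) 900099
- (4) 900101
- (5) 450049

999 * 901 = 900099
3) 900099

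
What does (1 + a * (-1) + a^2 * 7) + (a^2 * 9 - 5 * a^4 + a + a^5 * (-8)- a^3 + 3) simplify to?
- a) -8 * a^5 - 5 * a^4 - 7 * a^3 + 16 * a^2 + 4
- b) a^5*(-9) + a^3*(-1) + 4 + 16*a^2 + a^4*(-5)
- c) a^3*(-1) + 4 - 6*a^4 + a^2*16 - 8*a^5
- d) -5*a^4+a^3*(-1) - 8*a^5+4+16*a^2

Adding the polynomials and combining like terms:
(1 + a*(-1) + a^2*7) + (a^2*9 - 5*a^4 + a + a^5*(-8) - a^3 + 3)
= -5*a^4+a^3*(-1) - 8*a^5+4+16*a^2
d) -5*a^4+a^3*(-1) - 8*a^5+4+16*a^2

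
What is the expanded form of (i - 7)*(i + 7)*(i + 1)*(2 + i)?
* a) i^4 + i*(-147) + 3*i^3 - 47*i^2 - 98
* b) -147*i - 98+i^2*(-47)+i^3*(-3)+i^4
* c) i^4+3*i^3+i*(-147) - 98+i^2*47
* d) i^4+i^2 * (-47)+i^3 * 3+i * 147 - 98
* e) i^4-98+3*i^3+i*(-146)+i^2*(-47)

Expanding (i - 7)*(i + 7)*(i + 1)*(2 + i):
= i^4 + i*(-147) + 3*i^3 - 47*i^2 - 98
a) i^4 + i*(-147) + 3*i^3 - 47*i^2 - 98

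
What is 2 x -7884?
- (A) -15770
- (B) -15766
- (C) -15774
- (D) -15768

2 * -7884 = -15768
D) -15768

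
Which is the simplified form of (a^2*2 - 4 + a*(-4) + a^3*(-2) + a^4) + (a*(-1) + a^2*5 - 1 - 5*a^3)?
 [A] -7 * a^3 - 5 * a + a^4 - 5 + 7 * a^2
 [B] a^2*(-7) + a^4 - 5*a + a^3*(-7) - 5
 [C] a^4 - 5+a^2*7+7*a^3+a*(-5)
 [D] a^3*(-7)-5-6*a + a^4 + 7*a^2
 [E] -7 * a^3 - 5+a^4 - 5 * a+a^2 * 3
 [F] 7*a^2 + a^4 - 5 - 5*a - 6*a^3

Adding the polynomials and combining like terms:
(a^2*2 - 4 + a*(-4) + a^3*(-2) + a^4) + (a*(-1) + a^2*5 - 1 - 5*a^3)
= -7 * a^3 - 5 * a + a^4 - 5 + 7 * a^2
A) -7 * a^3 - 5 * a + a^4 - 5 + 7 * a^2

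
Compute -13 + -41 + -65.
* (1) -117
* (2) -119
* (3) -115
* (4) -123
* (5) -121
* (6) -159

First: -13 + -41 = -54
Then: -54 + -65 = -119
2) -119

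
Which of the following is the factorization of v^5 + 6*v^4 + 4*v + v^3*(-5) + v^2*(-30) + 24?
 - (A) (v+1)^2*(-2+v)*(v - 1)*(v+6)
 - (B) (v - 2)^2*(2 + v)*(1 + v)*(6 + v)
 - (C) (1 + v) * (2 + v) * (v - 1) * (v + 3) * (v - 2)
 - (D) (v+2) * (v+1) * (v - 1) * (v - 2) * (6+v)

We need to factor v^5 + 6*v^4 + 4*v + v^3*(-5) + v^2*(-30) + 24.
The factored form is (v+2) * (v+1) * (v - 1) * (v - 2) * (6+v).
D) (v+2) * (v+1) * (v - 1) * (v - 2) * (6+v)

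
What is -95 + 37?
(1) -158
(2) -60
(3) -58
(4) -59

-95 + 37 = -58
3) -58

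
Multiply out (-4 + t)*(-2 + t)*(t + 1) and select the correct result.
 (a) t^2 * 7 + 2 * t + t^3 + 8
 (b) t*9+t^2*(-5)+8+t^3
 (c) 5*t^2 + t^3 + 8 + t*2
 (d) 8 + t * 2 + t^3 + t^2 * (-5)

Expanding (-4 + t)*(-2 + t)*(t + 1):
= 8 + t * 2 + t^3 + t^2 * (-5)
d) 8 + t * 2 + t^3 + t^2 * (-5)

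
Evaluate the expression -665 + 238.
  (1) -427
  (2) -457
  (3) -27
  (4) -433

-665 + 238 = -427
1) -427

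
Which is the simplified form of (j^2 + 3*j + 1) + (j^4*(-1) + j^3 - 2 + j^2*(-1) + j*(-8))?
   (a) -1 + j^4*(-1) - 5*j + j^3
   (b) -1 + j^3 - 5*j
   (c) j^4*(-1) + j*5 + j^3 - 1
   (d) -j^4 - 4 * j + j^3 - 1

Adding the polynomials and combining like terms:
(j^2 + 3*j + 1) + (j^4*(-1) + j^3 - 2 + j^2*(-1) + j*(-8))
= -1 + j^4*(-1) - 5*j + j^3
a) -1 + j^4*(-1) - 5*j + j^3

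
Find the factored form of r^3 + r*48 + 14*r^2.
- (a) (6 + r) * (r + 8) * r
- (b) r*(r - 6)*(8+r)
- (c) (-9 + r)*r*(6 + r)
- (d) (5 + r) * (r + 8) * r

We need to factor r^3 + r*48 + 14*r^2.
The factored form is (6 + r) * (r + 8) * r.
a) (6 + r) * (r + 8) * r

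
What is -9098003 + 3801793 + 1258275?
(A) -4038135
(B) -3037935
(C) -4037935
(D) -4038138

First: -9098003 + 3801793 = -5296210
Then: -5296210 + 1258275 = -4037935
C) -4037935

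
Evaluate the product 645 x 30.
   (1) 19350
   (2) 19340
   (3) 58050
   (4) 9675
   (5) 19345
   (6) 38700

645 * 30 = 19350
1) 19350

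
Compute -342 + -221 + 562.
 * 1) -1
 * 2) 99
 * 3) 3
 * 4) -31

First: -342 + -221 = -563
Then: -563 + 562 = -1
1) -1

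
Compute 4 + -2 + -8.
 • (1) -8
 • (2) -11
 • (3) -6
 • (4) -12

First: 4 + -2 = 2
Then: 2 + -8 = -6
3) -6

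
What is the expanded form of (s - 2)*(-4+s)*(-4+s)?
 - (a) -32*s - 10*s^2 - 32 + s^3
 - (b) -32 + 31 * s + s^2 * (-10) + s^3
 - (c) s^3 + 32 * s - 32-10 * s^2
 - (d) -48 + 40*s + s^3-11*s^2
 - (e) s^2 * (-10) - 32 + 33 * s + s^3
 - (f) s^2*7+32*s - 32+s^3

Expanding (s - 2)*(-4+s)*(-4+s):
= s^3 + 32 * s - 32-10 * s^2
c) s^3 + 32 * s - 32-10 * s^2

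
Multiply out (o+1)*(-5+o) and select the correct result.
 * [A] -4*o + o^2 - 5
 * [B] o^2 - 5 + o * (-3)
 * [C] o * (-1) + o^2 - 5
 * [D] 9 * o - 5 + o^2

Expanding (o+1)*(-5+o):
= -4*o + o^2 - 5
A) -4*o + o^2 - 5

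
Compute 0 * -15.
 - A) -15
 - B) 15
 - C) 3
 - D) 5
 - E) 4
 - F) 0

0 * -15 = 0
F) 0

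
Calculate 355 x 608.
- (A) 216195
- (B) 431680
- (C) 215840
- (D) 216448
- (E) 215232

355 * 608 = 215840
C) 215840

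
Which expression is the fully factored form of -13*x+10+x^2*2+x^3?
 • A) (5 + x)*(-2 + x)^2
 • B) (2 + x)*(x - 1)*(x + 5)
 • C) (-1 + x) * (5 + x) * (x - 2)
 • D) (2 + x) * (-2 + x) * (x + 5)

We need to factor -13*x+10+x^2*2+x^3.
The factored form is (-1 + x) * (5 + x) * (x - 2).
C) (-1 + x) * (5 + x) * (x - 2)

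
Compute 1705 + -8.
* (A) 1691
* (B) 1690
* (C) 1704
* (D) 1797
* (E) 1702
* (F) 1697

1705 + -8 = 1697
F) 1697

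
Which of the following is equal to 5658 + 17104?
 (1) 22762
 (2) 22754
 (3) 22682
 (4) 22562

5658 + 17104 = 22762
1) 22762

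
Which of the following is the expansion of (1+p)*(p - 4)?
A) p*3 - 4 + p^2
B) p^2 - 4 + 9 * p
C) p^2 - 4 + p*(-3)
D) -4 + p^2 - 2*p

Expanding (1+p)*(p - 4):
= p^2 - 4 + p*(-3)
C) p^2 - 4 + p*(-3)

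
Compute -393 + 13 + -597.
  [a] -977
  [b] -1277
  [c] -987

First: -393 + 13 = -380
Then: -380 + -597 = -977
a) -977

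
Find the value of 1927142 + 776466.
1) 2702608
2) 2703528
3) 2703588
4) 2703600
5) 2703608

1927142 + 776466 = 2703608
5) 2703608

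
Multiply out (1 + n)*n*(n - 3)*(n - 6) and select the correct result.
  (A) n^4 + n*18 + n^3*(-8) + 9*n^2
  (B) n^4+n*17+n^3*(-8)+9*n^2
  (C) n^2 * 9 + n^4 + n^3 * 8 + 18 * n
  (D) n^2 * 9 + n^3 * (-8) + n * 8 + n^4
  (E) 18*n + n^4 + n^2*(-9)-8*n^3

Expanding (1 + n)*n*(n - 3)*(n - 6):
= n^4 + n*18 + n^3*(-8) + 9*n^2
A) n^4 + n*18 + n^3*(-8) + 9*n^2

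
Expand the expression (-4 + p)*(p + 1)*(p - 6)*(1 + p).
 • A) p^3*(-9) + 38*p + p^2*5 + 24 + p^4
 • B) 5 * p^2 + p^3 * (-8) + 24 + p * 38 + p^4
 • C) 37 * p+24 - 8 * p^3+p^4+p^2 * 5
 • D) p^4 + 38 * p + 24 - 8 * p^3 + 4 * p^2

Expanding (-4 + p)*(p + 1)*(p - 6)*(1 + p):
= 5 * p^2 + p^3 * (-8) + 24 + p * 38 + p^4
B) 5 * p^2 + p^3 * (-8) + 24 + p * 38 + p^4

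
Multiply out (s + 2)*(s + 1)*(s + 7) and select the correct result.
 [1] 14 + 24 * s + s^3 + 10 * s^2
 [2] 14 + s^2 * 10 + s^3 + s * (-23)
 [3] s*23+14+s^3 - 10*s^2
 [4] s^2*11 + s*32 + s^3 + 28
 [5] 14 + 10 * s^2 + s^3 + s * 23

Expanding (s + 2)*(s + 1)*(s + 7):
= 14 + 10 * s^2 + s^3 + s * 23
5) 14 + 10 * s^2 + s^3 + s * 23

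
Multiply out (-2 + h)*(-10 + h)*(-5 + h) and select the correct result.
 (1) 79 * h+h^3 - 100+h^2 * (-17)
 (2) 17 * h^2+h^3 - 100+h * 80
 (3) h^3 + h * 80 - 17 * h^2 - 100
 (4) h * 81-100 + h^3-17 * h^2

Expanding (-2 + h)*(-10 + h)*(-5 + h):
= h^3 + h * 80 - 17 * h^2 - 100
3) h^3 + h * 80 - 17 * h^2 - 100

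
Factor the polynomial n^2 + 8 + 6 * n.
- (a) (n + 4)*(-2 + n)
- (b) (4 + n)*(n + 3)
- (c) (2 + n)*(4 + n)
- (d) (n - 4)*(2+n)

We need to factor n^2 + 8 + 6 * n.
The factored form is (2 + n)*(4 + n).
c) (2 + n)*(4 + n)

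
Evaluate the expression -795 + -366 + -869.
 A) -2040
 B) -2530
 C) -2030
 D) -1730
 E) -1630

First: -795 + -366 = -1161
Then: -1161 + -869 = -2030
C) -2030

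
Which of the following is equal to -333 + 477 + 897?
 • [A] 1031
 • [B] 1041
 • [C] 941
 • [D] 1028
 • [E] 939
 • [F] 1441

First: -333 + 477 = 144
Then: 144 + 897 = 1041
B) 1041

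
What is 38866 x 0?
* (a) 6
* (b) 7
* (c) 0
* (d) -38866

38866 * 0 = 0
c) 0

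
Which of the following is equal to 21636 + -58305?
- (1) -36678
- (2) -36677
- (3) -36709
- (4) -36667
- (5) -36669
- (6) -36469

21636 + -58305 = -36669
5) -36669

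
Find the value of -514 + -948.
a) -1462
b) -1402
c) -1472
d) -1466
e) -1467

-514 + -948 = -1462
a) -1462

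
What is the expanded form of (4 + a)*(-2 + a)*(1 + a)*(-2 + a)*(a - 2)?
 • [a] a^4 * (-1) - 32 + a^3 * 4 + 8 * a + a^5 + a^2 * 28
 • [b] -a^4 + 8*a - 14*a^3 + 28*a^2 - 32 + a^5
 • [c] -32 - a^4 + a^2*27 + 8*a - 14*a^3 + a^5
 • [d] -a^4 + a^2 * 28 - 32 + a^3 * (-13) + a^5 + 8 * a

Expanding (4 + a)*(-2 + a)*(1 + a)*(-2 + a)*(a - 2):
= -a^4 + 8*a - 14*a^3 + 28*a^2 - 32 + a^5
b) -a^4 + 8*a - 14*a^3 + 28*a^2 - 32 + a^5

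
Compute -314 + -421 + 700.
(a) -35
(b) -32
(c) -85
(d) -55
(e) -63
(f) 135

First: -314 + -421 = -735
Then: -735 + 700 = -35
a) -35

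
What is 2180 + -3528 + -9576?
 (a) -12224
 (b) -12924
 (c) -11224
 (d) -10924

First: 2180 + -3528 = -1348
Then: -1348 + -9576 = -10924
d) -10924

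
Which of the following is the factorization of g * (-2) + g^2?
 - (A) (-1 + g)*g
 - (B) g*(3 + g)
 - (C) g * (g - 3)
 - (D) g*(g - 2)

We need to factor g * (-2) + g^2.
The factored form is g*(g - 2).
D) g*(g - 2)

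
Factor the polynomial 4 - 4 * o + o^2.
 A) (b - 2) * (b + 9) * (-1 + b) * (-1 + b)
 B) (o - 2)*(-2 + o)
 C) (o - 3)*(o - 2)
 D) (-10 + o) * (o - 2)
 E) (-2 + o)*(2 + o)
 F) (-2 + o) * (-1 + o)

We need to factor 4 - 4 * o + o^2.
The factored form is (o - 2)*(-2 + o).
B) (o - 2)*(-2 + o)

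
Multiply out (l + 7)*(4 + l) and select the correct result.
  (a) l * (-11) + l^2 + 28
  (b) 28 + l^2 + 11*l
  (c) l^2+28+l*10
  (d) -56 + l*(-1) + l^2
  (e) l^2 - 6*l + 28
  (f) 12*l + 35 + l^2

Expanding (l + 7)*(4 + l):
= 28 + l^2 + 11*l
b) 28 + l^2 + 11*l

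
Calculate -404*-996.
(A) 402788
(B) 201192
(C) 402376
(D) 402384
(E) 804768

-404 * -996 = 402384
D) 402384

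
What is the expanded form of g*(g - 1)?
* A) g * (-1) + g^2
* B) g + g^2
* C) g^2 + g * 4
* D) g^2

Expanding g*(g - 1):
= g * (-1) + g^2
A) g * (-1) + g^2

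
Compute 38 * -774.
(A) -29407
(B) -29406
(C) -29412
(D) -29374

38 * -774 = -29412
C) -29412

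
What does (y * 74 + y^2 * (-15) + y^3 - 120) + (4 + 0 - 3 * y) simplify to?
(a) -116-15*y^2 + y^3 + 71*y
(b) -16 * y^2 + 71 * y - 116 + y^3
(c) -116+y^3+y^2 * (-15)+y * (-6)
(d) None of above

Adding the polynomials and combining like terms:
(y*74 + y^2*(-15) + y^3 - 120) + (4 + 0 - 3*y)
= -116-15*y^2 + y^3 + 71*y
a) -116-15*y^2 + y^3 + 71*y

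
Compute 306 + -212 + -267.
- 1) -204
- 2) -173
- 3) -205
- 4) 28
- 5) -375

First: 306 + -212 = 94
Then: 94 + -267 = -173
2) -173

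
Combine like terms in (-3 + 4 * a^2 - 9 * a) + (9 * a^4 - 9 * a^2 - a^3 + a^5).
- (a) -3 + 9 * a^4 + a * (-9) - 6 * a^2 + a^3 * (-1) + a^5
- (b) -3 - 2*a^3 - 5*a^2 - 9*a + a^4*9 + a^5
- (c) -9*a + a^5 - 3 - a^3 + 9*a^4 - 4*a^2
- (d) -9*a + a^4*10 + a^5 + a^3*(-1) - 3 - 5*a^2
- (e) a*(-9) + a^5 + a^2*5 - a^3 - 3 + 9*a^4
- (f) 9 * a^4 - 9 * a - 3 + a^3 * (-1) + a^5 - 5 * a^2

Adding the polynomials and combining like terms:
(-3 + 4*a^2 - 9*a) + (9*a^4 - 9*a^2 - a^3 + a^5)
= 9 * a^4 - 9 * a - 3 + a^3 * (-1) + a^5 - 5 * a^2
f) 9 * a^4 - 9 * a - 3 + a^3 * (-1) + a^5 - 5 * a^2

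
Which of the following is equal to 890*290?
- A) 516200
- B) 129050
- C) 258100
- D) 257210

890 * 290 = 258100
C) 258100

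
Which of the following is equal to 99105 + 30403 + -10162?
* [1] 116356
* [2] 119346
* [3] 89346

First: 99105 + 30403 = 129508
Then: 129508 + -10162 = 119346
2) 119346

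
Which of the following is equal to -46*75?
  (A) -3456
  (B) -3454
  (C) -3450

-46 * 75 = -3450
C) -3450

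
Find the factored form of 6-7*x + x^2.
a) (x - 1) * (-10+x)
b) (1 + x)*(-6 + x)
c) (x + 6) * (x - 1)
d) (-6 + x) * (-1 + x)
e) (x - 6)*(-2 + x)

We need to factor 6-7*x + x^2.
The factored form is (-6 + x) * (-1 + x).
d) (-6 + x) * (-1 + x)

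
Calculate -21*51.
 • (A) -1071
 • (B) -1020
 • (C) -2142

-21 * 51 = -1071
A) -1071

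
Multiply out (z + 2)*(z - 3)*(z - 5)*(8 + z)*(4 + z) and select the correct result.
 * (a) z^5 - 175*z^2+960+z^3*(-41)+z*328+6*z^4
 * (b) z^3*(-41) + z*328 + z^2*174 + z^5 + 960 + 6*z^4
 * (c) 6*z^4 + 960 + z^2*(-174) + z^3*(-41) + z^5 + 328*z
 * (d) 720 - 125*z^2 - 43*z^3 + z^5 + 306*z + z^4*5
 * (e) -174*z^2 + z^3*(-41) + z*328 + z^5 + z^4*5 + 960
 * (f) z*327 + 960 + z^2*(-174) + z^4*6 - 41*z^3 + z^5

Expanding (z + 2)*(z - 3)*(z - 5)*(8 + z)*(4 + z):
= 6*z^4 + 960 + z^2*(-174) + z^3*(-41) + z^5 + 328*z
c) 6*z^4 + 960 + z^2*(-174) + z^3*(-41) + z^5 + 328*z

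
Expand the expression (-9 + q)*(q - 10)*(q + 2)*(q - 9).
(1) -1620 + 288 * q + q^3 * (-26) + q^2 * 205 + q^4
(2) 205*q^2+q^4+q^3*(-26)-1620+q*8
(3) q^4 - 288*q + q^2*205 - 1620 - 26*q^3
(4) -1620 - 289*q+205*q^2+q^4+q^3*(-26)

Expanding (-9 + q)*(q - 10)*(q + 2)*(q - 9):
= q^4 - 288*q + q^2*205 - 1620 - 26*q^3
3) q^4 - 288*q + q^2*205 - 1620 - 26*q^3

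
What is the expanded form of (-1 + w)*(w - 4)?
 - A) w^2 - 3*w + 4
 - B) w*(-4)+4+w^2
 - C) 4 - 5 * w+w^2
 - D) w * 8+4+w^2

Expanding (-1 + w)*(w - 4):
= 4 - 5 * w+w^2
C) 4 - 5 * w+w^2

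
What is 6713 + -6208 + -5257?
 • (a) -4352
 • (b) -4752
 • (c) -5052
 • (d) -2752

First: 6713 + -6208 = 505
Then: 505 + -5257 = -4752
b) -4752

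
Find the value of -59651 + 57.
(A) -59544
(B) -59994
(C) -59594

-59651 + 57 = -59594
C) -59594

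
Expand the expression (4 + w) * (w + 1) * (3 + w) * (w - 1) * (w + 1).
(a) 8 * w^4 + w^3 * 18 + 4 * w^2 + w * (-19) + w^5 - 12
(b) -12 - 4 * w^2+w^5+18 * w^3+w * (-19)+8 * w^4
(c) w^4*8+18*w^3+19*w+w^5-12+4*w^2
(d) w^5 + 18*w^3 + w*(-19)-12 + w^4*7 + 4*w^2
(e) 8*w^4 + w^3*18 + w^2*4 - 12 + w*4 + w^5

Expanding (4 + w) * (w + 1) * (3 + w) * (w - 1) * (w + 1):
= 8 * w^4 + w^3 * 18 + 4 * w^2 + w * (-19) + w^5 - 12
a) 8 * w^4 + w^3 * 18 + 4 * w^2 + w * (-19) + w^5 - 12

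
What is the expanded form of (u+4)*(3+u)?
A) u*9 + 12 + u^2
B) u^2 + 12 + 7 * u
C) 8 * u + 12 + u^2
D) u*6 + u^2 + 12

Expanding (u+4)*(3+u):
= u^2 + 12 + 7 * u
B) u^2 + 12 + 7 * u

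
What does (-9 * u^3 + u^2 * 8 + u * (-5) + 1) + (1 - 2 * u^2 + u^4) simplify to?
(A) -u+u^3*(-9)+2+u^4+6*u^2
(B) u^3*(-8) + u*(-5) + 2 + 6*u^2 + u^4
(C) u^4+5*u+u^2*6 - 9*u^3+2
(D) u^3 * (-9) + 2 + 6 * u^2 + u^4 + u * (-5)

Adding the polynomials and combining like terms:
(-9*u^3 + u^2*8 + u*(-5) + 1) + (1 - 2*u^2 + u^4)
= u^3 * (-9) + 2 + 6 * u^2 + u^4 + u * (-5)
D) u^3 * (-9) + 2 + 6 * u^2 + u^4 + u * (-5)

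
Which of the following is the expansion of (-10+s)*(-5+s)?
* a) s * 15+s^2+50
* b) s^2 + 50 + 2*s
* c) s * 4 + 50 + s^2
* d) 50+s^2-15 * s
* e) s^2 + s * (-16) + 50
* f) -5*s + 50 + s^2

Expanding (-10+s)*(-5+s):
= 50+s^2-15 * s
d) 50+s^2-15 * s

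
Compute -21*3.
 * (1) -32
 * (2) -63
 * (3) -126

-21 * 3 = -63
2) -63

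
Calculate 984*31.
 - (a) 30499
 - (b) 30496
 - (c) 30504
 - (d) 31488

984 * 31 = 30504
c) 30504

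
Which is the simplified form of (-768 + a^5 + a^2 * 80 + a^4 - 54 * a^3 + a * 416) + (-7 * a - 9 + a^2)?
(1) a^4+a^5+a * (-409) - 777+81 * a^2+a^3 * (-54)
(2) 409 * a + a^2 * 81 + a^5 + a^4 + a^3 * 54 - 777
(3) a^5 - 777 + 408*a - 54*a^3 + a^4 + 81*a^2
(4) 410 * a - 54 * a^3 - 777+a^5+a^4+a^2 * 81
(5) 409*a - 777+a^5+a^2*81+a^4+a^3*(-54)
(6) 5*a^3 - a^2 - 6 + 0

Adding the polynomials and combining like terms:
(-768 + a^5 + a^2*80 + a^4 - 54*a^3 + a*416) + (-7*a - 9 + a^2)
= 409*a - 777+a^5+a^2*81+a^4+a^3*(-54)
5) 409*a - 777+a^5+a^2*81+a^4+a^3*(-54)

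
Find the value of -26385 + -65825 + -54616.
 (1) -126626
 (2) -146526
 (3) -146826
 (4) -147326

First: -26385 + -65825 = -92210
Then: -92210 + -54616 = -146826
3) -146826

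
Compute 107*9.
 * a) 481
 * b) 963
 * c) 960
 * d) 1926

107 * 9 = 963
b) 963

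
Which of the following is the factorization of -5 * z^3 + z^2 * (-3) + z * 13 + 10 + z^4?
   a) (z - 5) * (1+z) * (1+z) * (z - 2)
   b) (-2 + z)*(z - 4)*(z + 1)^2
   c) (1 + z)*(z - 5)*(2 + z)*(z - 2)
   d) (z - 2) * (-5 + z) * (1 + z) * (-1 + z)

We need to factor -5 * z^3 + z^2 * (-3) + z * 13 + 10 + z^4.
The factored form is (z - 5) * (1+z) * (1+z) * (z - 2).
a) (z - 5) * (1+z) * (1+z) * (z - 2)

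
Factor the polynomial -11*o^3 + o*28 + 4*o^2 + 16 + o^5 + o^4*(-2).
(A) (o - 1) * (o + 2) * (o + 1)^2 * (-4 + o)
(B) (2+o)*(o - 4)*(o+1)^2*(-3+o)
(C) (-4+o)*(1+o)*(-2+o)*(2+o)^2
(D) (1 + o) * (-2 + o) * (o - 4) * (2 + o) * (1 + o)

We need to factor -11*o^3 + o*28 + 4*o^2 + 16 + o^5 + o^4*(-2).
The factored form is (1 + o) * (-2 + o) * (o - 4) * (2 + o) * (1 + o).
D) (1 + o) * (-2 + o) * (o - 4) * (2 + o) * (1 + o)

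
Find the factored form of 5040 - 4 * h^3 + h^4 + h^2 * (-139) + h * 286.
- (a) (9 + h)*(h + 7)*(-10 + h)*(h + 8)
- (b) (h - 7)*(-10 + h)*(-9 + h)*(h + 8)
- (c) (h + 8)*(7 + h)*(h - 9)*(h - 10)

We need to factor 5040 - 4 * h^3 + h^4 + h^2 * (-139) + h * 286.
The factored form is (h + 8)*(7 + h)*(h - 9)*(h - 10).
c) (h + 8)*(7 + h)*(h - 9)*(h - 10)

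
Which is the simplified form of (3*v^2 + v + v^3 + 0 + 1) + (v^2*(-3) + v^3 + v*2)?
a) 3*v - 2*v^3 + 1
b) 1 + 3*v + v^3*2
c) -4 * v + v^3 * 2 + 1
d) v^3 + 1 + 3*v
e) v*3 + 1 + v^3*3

Adding the polynomials and combining like terms:
(3*v^2 + v + v^3 + 0 + 1) + (v^2*(-3) + v^3 + v*2)
= 1 + 3*v + v^3*2
b) 1 + 3*v + v^3*2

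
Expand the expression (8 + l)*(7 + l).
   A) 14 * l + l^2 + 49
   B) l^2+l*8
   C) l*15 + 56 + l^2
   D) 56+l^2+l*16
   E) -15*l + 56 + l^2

Expanding (8 + l)*(7 + l):
= l*15 + 56 + l^2
C) l*15 + 56 + l^2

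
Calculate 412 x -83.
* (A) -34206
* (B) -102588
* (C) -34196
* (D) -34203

412 * -83 = -34196
C) -34196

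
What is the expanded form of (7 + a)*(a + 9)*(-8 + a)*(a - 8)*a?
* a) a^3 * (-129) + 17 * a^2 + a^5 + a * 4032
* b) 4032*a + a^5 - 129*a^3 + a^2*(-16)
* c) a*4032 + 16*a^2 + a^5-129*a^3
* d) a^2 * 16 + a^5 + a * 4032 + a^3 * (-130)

Expanding (7 + a)*(a + 9)*(-8 + a)*(a - 8)*a:
= a*4032 + 16*a^2 + a^5-129*a^3
c) a*4032 + 16*a^2 + a^5-129*a^3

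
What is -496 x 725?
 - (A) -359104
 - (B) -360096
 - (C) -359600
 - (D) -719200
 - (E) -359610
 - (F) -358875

-496 * 725 = -359600
C) -359600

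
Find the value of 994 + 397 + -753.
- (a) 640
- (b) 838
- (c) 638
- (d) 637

First: 994 + 397 = 1391
Then: 1391 + -753 = 638
c) 638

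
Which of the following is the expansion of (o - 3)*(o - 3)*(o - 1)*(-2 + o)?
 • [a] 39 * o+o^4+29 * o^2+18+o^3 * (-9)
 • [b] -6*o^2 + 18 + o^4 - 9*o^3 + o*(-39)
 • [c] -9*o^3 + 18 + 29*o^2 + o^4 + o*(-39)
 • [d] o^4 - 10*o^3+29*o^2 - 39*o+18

Expanding (o - 3)*(o - 3)*(o - 1)*(-2 + o):
= -9*o^3 + 18 + 29*o^2 + o^4 + o*(-39)
c) -9*o^3 + 18 + 29*o^2 + o^4 + o*(-39)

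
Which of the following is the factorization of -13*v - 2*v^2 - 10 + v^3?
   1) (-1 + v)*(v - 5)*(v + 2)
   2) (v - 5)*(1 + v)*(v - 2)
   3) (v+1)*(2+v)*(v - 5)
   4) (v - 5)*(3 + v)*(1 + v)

We need to factor -13*v - 2*v^2 - 10 + v^3.
The factored form is (v+1)*(2+v)*(v - 5).
3) (v+1)*(2+v)*(v - 5)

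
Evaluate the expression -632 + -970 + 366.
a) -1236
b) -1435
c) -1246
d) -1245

First: -632 + -970 = -1602
Then: -1602 + 366 = -1236
a) -1236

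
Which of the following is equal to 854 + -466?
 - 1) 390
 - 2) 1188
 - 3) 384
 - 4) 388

854 + -466 = 388
4) 388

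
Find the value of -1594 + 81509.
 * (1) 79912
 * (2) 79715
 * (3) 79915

-1594 + 81509 = 79915
3) 79915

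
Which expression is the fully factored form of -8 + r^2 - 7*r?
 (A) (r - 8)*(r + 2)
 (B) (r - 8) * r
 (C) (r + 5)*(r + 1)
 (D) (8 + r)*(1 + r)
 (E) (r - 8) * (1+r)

We need to factor -8 + r^2 - 7*r.
The factored form is (r - 8) * (1+r).
E) (r - 8) * (1+r)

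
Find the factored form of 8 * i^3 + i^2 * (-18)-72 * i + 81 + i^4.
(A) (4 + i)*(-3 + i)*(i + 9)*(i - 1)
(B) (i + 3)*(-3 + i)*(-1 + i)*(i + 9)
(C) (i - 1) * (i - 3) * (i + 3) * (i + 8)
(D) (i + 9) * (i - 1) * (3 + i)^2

We need to factor 8 * i^3 + i^2 * (-18)-72 * i + 81 + i^4.
The factored form is (i + 3)*(-3 + i)*(-1 + i)*(i + 9).
B) (i + 3)*(-3 + i)*(-1 + i)*(i + 9)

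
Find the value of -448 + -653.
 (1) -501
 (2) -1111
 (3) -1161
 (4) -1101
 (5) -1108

-448 + -653 = -1101
4) -1101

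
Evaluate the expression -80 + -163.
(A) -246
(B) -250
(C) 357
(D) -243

-80 + -163 = -243
D) -243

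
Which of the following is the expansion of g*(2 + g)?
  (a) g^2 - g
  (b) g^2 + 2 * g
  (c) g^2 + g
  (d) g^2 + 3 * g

Expanding g*(2 + g):
= g^2 + 2 * g
b) g^2 + 2 * g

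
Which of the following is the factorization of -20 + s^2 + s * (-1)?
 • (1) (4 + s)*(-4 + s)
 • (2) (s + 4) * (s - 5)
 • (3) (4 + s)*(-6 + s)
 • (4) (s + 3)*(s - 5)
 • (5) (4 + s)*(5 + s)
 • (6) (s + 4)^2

We need to factor -20 + s^2 + s * (-1).
The factored form is (s + 4) * (s - 5).
2) (s + 4) * (s - 5)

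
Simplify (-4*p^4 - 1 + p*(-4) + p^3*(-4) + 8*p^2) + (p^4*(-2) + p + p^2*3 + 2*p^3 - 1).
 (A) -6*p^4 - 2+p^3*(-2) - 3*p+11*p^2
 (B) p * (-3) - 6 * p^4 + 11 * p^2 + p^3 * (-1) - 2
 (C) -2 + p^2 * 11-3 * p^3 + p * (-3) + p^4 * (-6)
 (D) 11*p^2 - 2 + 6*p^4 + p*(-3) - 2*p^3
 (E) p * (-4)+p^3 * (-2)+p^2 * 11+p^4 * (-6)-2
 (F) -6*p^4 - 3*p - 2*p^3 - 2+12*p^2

Adding the polynomials and combining like terms:
(-4*p^4 - 1 + p*(-4) + p^3*(-4) + 8*p^2) + (p^4*(-2) + p + p^2*3 + 2*p^3 - 1)
= -6*p^4 - 2+p^3*(-2) - 3*p+11*p^2
A) -6*p^4 - 2+p^3*(-2) - 3*p+11*p^2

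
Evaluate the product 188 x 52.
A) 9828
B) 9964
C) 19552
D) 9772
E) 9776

188 * 52 = 9776
E) 9776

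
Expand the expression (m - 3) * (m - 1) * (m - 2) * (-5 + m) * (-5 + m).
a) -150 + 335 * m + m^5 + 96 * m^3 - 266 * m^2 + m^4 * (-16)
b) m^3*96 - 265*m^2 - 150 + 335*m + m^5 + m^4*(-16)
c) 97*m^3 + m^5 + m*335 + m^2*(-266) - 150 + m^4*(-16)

Expanding (m - 3) * (m - 1) * (m - 2) * (-5 + m) * (-5 + m):
= -150 + 335 * m + m^5 + 96 * m^3 - 266 * m^2 + m^4 * (-16)
a) -150 + 335 * m + m^5 + 96 * m^3 - 266 * m^2 + m^4 * (-16)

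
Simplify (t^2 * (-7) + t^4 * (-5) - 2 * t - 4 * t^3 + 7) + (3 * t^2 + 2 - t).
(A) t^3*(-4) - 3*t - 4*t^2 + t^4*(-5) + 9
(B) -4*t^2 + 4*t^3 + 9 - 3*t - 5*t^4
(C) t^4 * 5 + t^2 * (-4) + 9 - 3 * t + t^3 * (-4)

Adding the polynomials and combining like terms:
(t^2*(-7) + t^4*(-5) - 2*t - 4*t^3 + 7) + (3*t^2 + 2 - t)
= t^3*(-4) - 3*t - 4*t^2 + t^4*(-5) + 9
A) t^3*(-4) - 3*t - 4*t^2 + t^4*(-5) + 9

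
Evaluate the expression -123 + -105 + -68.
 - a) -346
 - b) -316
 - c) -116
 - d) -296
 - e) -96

First: -123 + -105 = -228
Then: -228 + -68 = -296
d) -296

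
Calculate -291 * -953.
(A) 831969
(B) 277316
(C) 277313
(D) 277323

-291 * -953 = 277323
D) 277323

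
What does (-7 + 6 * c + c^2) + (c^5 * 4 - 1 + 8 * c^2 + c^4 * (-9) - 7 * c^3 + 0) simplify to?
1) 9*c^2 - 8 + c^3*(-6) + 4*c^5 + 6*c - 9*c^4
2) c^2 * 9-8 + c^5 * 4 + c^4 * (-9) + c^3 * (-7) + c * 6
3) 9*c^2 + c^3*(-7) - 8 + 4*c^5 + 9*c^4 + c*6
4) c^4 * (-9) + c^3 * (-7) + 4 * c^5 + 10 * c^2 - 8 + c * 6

Adding the polynomials and combining like terms:
(-7 + 6*c + c^2) + (c^5*4 - 1 + 8*c^2 + c^4*(-9) - 7*c^3 + 0)
= c^2 * 9-8 + c^5 * 4 + c^4 * (-9) + c^3 * (-7) + c * 6
2) c^2 * 9-8 + c^5 * 4 + c^4 * (-9) + c^3 * (-7) + c * 6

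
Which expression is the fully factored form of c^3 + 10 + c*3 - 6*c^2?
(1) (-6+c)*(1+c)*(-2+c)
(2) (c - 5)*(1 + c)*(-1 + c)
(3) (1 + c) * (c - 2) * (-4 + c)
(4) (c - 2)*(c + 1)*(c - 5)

We need to factor c^3 + 10 + c*3 - 6*c^2.
The factored form is (c - 2)*(c + 1)*(c - 5).
4) (c - 2)*(c + 1)*(c - 5)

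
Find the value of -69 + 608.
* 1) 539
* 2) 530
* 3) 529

-69 + 608 = 539
1) 539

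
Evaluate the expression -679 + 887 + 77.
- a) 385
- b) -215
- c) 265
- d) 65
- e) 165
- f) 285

First: -679 + 887 = 208
Then: 208 + 77 = 285
f) 285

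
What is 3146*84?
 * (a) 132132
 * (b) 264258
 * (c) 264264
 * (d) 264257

3146 * 84 = 264264
c) 264264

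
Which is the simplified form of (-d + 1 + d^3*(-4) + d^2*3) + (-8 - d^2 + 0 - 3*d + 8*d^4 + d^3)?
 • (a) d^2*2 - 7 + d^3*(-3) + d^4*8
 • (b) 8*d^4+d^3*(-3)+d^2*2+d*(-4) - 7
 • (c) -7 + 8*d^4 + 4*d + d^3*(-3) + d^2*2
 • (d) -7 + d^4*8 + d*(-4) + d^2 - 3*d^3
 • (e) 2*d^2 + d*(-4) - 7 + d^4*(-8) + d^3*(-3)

Adding the polynomials and combining like terms:
(-d + 1 + d^3*(-4) + d^2*3) + (-8 - d^2 + 0 - 3*d + 8*d^4 + d^3)
= 8*d^4+d^3*(-3)+d^2*2+d*(-4) - 7
b) 8*d^4+d^3*(-3)+d^2*2+d*(-4) - 7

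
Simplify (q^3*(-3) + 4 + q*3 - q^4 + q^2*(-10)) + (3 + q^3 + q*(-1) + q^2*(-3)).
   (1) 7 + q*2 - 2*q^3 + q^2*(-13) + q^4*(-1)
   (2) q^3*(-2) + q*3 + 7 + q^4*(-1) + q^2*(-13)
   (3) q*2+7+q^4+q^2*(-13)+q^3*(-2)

Adding the polynomials and combining like terms:
(q^3*(-3) + 4 + q*3 - q^4 + q^2*(-10)) + (3 + q^3 + q*(-1) + q^2*(-3))
= 7 + q*2 - 2*q^3 + q^2*(-13) + q^4*(-1)
1) 7 + q*2 - 2*q^3 + q^2*(-13) + q^4*(-1)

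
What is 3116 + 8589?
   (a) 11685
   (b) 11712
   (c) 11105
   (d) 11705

3116 + 8589 = 11705
d) 11705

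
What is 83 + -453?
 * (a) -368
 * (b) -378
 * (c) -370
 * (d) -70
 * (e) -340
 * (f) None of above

83 + -453 = -370
c) -370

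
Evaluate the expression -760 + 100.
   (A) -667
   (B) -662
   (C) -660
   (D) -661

-760 + 100 = -660
C) -660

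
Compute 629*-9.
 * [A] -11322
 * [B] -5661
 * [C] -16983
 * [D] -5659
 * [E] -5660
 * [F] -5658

629 * -9 = -5661
B) -5661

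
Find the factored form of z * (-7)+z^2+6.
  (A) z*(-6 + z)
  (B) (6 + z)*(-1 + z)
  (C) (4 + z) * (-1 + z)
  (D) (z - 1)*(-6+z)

We need to factor z * (-7)+z^2+6.
The factored form is (z - 1)*(-6+z).
D) (z - 1)*(-6+z)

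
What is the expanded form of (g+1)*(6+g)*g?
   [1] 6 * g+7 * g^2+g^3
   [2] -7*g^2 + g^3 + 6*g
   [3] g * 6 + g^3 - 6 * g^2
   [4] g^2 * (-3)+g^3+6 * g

Expanding (g+1)*(6+g)*g:
= 6 * g+7 * g^2+g^3
1) 6 * g+7 * g^2+g^3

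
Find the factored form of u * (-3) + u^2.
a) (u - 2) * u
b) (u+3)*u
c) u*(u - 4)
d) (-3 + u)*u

We need to factor u * (-3) + u^2.
The factored form is (-3 + u)*u.
d) (-3 + u)*u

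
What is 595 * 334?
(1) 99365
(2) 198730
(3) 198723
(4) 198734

595 * 334 = 198730
2) 198730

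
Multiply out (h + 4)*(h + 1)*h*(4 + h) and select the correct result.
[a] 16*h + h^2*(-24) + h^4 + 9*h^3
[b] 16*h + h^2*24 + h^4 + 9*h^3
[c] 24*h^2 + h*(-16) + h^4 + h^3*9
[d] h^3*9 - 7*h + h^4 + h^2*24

Expanding (h + 4)*(h + 1)*h*(4 + h):
= 16*h + h^2*24 + h^4 + 9*h^3
b) 16*h + h^2*24 + h^4 + 9*h^3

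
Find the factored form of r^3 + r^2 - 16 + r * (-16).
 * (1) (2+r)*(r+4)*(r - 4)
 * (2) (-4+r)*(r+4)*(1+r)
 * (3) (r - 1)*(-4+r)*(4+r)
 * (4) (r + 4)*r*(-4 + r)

We need to factor r^3 + r^2 - 16 + r * (-16).
The factored form is (-4+r)*(r+4)*(1+r).
2) (-4+r)*(r+4)*(1+r)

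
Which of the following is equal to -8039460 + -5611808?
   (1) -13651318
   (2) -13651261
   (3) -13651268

-8039460 + -5611808 = -13651268
3) -13651268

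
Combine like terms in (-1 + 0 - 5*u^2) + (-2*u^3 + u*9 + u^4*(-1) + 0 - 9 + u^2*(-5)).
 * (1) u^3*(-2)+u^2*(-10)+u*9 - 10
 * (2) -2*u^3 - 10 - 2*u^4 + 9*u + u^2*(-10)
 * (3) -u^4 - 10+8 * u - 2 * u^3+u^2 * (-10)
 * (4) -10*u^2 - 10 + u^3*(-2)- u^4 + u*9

Adding the polynomials and combining like terms:
(-1 + 0 - 5*u^2) + (-2*u^3 + u*9 + u^4*(-1) + 0 - 9 + u^2*(-5))
= -10*u^2 - 10 + u^3*(-2)- u^4 + u*9
4) -10*u^2 - 10 + u^3*(-2)- u^4 + u*9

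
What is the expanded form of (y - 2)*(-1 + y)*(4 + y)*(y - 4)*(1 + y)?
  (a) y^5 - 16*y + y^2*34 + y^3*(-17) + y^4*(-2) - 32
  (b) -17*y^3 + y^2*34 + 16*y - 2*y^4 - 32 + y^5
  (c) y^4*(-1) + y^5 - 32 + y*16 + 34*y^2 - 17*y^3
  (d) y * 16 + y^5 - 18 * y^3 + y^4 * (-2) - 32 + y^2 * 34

Expanding (y - 2)*(-1 + y)*(4 + y)*(y - 4)*(1 + y):
= -17*y^3 + y^2*34 + 16*y - 2*y^4 - 32 + y^5
b) -17*y^3 + y^2*34 + 16*y - 2*y^4 - 32 + y^5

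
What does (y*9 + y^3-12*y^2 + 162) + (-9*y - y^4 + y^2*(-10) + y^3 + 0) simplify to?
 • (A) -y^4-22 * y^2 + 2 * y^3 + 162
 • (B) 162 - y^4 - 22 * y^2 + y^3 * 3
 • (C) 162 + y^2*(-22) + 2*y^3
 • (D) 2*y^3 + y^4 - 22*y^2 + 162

Adding the polynomials and combining like terms:
(y*9 + y^3 - 12*y^2 + 162) + (-9*y - y^4 + y^2*(-10) + y^3 + 0)
= -y^4-22 * y^2 + 2 * y^3 + 162
A) -y^4-22 * y^2 + 2 * y^3 + 162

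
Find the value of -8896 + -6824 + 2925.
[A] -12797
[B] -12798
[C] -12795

First: -8896 + -6824 = -15720
Then: -15720 + 2925 = -12795
C) -12795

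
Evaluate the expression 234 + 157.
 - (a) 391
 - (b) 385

234 + 157 = 391
a) 391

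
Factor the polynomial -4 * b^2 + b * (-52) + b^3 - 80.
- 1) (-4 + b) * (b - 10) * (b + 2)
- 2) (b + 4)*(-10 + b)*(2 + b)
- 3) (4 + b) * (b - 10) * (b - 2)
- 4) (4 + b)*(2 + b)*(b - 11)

We need to factor -4 * b^2 + b * (-52) + b^3 - 80.
The factored form is (b + 4)*(-10 + b)*(2 + b).
2) (b + 4)*(-10 + b)*(2 + b)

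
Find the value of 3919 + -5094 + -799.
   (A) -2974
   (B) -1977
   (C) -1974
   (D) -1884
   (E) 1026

First: 3919 + -5094 = -1175
Then: -1175 + -799 = -1974
C) -1974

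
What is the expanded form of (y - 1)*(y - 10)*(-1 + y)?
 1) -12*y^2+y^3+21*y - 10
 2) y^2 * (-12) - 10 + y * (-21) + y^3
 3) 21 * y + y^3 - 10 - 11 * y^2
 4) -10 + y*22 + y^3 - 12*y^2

Expanding (y - 1)*(y - 10)*(-1 + y):
= -12*y^2+y^3+21*y - 10
1) -12*y^2+y^3+21*y - 10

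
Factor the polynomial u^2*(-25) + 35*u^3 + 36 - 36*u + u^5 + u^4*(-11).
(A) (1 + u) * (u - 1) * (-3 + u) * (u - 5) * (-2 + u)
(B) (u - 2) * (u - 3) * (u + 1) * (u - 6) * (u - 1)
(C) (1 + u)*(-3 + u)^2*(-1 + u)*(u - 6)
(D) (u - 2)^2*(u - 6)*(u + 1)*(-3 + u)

We need to factor u^2*(-25) + 35*u^3 + 36 - 36*u + u^5 + u^4*(-11).
The factored form is (u - 2) * (u - 3) * (u + 1) * (u - 6) * (u - 1).
B) (u - 2) * (u - 3) * (u + 1) * (u - 6) * (u - 1)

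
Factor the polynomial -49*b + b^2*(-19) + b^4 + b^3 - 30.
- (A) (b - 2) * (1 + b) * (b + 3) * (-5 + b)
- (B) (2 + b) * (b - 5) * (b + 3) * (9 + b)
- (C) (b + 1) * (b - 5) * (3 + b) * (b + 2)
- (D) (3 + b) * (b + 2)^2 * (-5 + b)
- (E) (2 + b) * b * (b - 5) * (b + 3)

We need to factor -49*b + b^2*(-19) + b^4 + b^3 - 30.
The factored form is (b + 1) * (b - 5) * (3 + b) * (b + 2).
C) (b + 1) * (b - 5) * (3 + b) * (b + 2)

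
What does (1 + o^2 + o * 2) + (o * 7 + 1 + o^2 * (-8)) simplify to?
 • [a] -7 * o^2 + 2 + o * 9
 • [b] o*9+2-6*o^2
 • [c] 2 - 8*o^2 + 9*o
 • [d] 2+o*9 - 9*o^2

Adding the polynomials and combining like terms:
(1 + o^2 + o*2) + (o*7 + 1 + o^2*(-8))
= -7 * o^2 + 2 + o * 9
a) -7 * o^2 + 2 + o * 9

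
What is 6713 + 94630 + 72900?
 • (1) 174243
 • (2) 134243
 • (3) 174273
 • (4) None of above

First: 6713 + 94630 = 101343
Then: 101343 + 72900 = 174243
1) 174243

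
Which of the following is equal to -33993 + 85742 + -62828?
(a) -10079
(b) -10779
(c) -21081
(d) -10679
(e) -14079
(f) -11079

First: -33993 + 85742 = 51749
Then: 51749 + -62828 = -11079
f) -11079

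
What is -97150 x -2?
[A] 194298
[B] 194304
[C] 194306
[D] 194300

-97150 * -2 = 194300
D) 194300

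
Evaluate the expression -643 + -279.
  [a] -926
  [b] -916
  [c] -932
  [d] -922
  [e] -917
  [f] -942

-643 + -279 = -922
d) -922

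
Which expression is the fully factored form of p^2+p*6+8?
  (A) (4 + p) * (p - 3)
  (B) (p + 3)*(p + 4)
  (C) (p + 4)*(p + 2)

We need to factor p^2+p*6+8.
The factored form is (p + 4)*(p + 2).
C) (p + 4)*(p + 2)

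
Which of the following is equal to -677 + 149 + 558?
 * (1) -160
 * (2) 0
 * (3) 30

First: -677 + 149 = -528
Then: -528 + 558 = 30
3) 30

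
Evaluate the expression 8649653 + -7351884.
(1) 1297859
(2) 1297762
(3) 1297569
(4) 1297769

8649653 + -7351884 = 1297769
4) 1297769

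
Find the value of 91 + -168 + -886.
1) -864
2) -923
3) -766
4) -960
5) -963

First: 91 + -168 = -77
Then: -77 + -886 = -963
5) -963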